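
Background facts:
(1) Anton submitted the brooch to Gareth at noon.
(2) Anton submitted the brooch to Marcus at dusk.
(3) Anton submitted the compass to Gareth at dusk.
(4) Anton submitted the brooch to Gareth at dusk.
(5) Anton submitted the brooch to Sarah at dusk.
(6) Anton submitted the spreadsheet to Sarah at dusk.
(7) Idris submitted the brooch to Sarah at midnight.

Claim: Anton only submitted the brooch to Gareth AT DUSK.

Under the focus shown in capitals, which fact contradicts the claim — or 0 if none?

Focus (in capitals) is "at dusk" — the setting. "Only" excludes alternative settings while holding fixed Anton as agent and the brooch as thing and Gareth as recipient.
Fact (1) shares the background but differs in setting (at noon) — a counterexample.

1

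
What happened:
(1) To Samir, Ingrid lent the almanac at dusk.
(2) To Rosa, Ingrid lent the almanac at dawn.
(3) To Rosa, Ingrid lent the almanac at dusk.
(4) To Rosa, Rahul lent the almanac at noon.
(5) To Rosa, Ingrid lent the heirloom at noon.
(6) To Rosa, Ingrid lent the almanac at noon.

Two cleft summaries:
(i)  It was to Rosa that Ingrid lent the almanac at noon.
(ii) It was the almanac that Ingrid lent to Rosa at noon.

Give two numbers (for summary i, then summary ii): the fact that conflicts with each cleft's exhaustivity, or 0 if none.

(i): focus "Rosa". No fact shares Ingrid as agent and the almanac as thing and at noon as setting with a different recipient. 0.
(ii): focus "the almanac". Looking for Ingrid as agent and Rosa as recipient and at noon as setting with some other thing — fact (5) has the heirloom there. Refuted.

0, 5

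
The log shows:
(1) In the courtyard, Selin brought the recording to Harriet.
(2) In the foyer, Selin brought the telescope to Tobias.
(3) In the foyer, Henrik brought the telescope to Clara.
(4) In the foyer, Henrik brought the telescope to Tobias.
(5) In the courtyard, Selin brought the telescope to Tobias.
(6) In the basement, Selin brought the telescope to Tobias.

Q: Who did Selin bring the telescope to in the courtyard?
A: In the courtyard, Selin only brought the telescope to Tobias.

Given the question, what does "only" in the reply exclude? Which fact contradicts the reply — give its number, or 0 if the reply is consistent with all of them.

The question "Who did ... to ...?" targets the recipient, so in the reply the focus falls on "Tobias".
"Only" then excludes alternative recipients while the background — agent = Selin, thing = the telescope, setting = in the courtyard — is held fixed.
No listed fact shares that background with another recipient. Nothing contradicts the reply.
(Fact (2) would refute a reading with focus on the setting — but that is not what the question asks.)

0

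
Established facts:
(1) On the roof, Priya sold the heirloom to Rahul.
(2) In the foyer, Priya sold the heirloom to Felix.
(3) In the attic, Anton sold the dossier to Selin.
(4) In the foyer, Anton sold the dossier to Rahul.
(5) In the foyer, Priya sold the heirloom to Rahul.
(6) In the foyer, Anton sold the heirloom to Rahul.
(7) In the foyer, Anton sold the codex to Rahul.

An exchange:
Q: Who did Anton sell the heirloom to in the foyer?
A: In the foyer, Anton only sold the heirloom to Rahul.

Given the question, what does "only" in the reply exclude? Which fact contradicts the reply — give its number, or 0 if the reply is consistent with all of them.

Answering "Who did ... to ...?" puts focus on the recipient — here, "Rahul".
"Only" then excludes alternative recipients while the background — agent = Anton, thing = the heirloom, setting = in the foyer — is held fixed.
No listed fact shares that background with another recipient. Nothing contradicts the reply.
(Fact (4) would refute a reading with focus on the thing — but that is not what the question asks.)

0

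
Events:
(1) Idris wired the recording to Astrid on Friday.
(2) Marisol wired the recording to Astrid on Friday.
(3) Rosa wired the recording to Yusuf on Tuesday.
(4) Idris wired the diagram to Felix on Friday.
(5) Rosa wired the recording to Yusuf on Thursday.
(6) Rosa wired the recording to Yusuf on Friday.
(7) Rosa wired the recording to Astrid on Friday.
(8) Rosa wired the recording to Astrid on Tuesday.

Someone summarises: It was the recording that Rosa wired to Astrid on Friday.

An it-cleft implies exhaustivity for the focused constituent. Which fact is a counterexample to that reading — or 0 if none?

0

The cleft puts "the recording" in focus and presupposes the open proposition with same agent, recipient, setting (Rosa / Astrid / on Friday).
Exhaustivity: the recording is the only thing satisfying that background.
No listed fact matches the background with a different thing. Exhaustivity holds.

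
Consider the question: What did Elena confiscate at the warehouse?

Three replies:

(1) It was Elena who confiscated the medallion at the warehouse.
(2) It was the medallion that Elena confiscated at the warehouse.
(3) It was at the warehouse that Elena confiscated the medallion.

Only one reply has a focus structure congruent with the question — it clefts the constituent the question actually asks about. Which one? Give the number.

2

The question word "what" targets the direct object.
Option (1) clefts "Elena" — the subject (agent), not what was asked.
Option (2) clefts "the medallion" — that matches what the question asks about.
Option (3) clefts "at the warehouse" — the location, not what was asked.
So the congruent reply is (2).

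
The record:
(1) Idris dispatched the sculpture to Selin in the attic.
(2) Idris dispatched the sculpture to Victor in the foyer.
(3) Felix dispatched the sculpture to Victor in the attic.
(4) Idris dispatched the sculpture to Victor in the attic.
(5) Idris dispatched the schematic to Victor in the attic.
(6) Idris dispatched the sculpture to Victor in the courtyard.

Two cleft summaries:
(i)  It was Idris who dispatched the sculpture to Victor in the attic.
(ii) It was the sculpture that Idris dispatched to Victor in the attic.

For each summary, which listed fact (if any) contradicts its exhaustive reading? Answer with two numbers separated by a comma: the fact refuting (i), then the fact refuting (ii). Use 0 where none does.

Summary (i) focuses "Idris" (the agent); background same thing, recipient, setting (the sculpture / Victor / in the attic). Fact (3) matches that background with agent = Felix — refutes (i).
Summary (ii) focuses "the sculpture" (the thing); background same agent, recipient, setting (Idris / Victor / in the attic). Fact (5) matches that background with thing = the schematic — refutes (ii).

3, 5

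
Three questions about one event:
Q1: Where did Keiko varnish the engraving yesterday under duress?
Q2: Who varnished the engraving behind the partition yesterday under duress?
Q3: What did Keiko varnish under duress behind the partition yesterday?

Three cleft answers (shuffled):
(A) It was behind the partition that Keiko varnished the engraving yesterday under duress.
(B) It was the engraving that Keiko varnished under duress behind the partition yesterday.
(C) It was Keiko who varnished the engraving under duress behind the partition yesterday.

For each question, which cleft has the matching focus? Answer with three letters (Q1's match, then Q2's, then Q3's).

ACB

Q1 asks about the location; cleft (A) focuses "behind the partition", which is the location — so Q1 → A.
Q2 asks about the subject (agent); cleft (C) focuses "Keiko", which is the subject (agent) — so Q2 → C.
Q3 asks about the direct object; cleft (B) focuses "the engraving", which is the direct object — so Q3 → B.
Mapping: Q1→A, Q2→C, Q3→B.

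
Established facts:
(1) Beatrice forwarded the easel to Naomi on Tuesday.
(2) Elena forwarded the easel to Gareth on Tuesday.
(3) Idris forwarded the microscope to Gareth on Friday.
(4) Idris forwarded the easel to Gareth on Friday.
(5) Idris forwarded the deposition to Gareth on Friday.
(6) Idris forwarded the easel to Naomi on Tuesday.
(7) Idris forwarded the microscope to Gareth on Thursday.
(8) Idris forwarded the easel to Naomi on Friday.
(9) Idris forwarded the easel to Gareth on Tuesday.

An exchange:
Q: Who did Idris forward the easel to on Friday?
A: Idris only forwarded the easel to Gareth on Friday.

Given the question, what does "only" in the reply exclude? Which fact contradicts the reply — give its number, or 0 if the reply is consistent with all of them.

Answering "Who did ... to ...?" puts focus on the recipient — here, "Gareth".
So "only" ranges over recipients; the rest (agent = Idris, thing = the easel, setting = on Friday) is presupposed.
Fact (8) shares the background with a different recipient (Naomi) — counterexample.
(Fact (3) would refute a reading with focus on the thing — but that is not what the question asks.)

8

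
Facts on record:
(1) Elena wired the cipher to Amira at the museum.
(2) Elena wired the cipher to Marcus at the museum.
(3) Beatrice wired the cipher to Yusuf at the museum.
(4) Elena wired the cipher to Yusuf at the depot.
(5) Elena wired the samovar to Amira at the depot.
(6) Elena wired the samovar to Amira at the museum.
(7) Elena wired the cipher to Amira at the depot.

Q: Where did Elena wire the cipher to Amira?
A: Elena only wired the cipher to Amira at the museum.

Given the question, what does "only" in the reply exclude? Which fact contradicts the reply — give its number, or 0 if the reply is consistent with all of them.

The question "Where did ...?" targets the setting, so in the reply the focus falls on "at the museum".
So "only" ranges over settings; the rest (agent = Elena, thing = the cipher, recipient = Amira) is presupposed.
Fact (7) shares the background with a different setting (at the depot) — counterexample.
(Fact (2) would refute a reading with focus on the recipient — but that is not what the question asks.)

7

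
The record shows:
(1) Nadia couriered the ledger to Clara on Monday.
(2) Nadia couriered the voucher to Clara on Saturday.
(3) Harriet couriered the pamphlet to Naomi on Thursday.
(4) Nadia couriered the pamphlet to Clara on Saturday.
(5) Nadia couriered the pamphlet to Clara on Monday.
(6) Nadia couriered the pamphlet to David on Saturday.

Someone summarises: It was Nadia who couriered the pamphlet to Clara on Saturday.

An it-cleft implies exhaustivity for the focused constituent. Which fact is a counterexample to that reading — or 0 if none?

0

Focus of the cleft: "Nadia" (the agent). Presupposed background: thing = the pamphlet, recipient = Clara, setting = on Saturday.
The exhaustive reading says no other agent fits that background.
No listed fact matches the background with a different agent. Exhaustivity holds.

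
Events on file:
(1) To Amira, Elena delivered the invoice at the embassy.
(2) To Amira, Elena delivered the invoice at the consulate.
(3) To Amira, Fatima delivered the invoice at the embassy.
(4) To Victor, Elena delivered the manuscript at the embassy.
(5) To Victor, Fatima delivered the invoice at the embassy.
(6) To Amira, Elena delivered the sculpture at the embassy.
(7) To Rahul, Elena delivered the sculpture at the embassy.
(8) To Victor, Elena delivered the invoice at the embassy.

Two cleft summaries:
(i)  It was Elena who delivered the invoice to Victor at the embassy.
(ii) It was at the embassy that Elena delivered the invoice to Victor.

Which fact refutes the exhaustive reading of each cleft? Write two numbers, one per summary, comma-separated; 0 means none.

Summary (i) focuses "Elena" (the agent); background same thing, recipient, setting (the invoice / Victor / at the embassy). Fact (5) matches that background with agent = Fatima — refutes (i).
Summary (ii) focuses "at the embassy" (the setting); background same agent, thing, recipient (Elena / the invoice / Victor). No fact matches that background with a different setting, so 0.

5, 0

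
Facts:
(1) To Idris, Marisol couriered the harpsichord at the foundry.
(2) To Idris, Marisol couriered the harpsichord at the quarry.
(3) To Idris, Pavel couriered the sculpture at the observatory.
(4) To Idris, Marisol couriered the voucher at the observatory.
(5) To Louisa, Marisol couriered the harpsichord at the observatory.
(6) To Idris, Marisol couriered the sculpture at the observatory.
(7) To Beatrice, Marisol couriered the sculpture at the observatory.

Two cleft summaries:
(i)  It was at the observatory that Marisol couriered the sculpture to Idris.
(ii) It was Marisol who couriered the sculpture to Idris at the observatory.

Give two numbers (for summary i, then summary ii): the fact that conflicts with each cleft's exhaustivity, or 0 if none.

0, 3

(i): focus "at the observatory". No fact shares agent = Marisol, thing = the sculpture, recipient = Idris with a different setting. 0.
(ii): focus "Marisol". Looking for thing = the sculpture, recipient = Idris, setting = at the observatory with some other agent — fact (3) has Pavel there. Refuted.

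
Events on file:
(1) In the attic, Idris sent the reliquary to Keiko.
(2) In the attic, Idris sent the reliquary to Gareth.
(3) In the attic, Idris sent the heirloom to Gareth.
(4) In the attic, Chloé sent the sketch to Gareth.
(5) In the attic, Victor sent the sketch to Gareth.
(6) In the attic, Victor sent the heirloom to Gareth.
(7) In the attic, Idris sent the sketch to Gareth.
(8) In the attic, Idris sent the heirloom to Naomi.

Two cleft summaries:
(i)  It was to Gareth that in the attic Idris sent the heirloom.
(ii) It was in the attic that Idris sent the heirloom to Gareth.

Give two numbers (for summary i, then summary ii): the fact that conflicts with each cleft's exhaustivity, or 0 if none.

(i): focus "Gareth". Looking for Idris as agent and the heirloom as thing and in the attic as setting with some other recipient — fact (8) has Naomi there. Refuted.
(ii): focus "in the attic". No fact shares Idris as agent and the heirloom as thing and Gareth as recipient with a different setting. 0.

8, 0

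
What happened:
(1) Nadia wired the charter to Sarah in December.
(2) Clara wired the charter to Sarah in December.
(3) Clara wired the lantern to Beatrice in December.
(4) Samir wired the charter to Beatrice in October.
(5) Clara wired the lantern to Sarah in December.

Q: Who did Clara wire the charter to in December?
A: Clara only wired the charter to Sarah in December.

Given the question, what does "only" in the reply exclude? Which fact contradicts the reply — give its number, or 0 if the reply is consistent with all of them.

0

Answering "Who did ... to ...?" puts focus on the recipient — here, "Sarah".
"Only" then excludes alternative recipients while the background — same agent, thing, setting (Clara / the charter / in December) — is held fixed.
No fact keeps same agent, thing, setting (Clara / the charter / in December) while changing the recipient; every other fact differs on something backgrounded. The reply stands.
(Fact (5) would refute a reading with focus on the thing — but that is not what the question asks.)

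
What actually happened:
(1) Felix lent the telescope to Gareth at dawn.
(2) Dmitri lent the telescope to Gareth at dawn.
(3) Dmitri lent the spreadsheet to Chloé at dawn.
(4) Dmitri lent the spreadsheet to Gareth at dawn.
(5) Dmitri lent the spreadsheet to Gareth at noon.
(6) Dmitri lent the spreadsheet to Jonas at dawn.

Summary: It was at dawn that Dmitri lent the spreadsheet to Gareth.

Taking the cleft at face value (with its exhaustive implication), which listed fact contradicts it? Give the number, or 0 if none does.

Focus of the cleft: "at dawn" (the setting). Presupposed background: agent = Dmitri, thing = the spreadsheet, recipient = Gareth.
Exhaustivity: at dawn is the only setting satisfying that background.
But fact (5) also has agent = Dmitri, thing = the spreadsheet, recipient = Gareth, with setting = at noon — so the exhaustive reading fails.

5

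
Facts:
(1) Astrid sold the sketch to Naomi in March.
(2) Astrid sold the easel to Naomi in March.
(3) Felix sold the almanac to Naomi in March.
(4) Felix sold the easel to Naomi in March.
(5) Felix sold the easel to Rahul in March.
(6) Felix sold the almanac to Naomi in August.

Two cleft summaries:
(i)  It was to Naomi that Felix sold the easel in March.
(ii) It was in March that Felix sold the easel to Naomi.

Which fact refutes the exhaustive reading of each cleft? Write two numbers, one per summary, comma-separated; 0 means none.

5, 0

Summary (i) focuses "Naomi" (the recipient); background agent = Felix, thing = the easel, setting = in March. Fact (5) matches that background with recipient = Rahul — refutes (i).
Summary (ii) focuses "in March" (the setting); background agent = Felix, thing = the easel, recipient = Naomi. No fact matches that background with a different setting, so 0.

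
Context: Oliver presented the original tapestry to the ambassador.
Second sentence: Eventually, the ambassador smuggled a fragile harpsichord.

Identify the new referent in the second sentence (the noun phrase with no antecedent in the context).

"the ambassador" in the second sentence is given — already mentioned in the context.
"a fragile harpsichord" has no antecedent in the context; it is discourse-new (the indefinite article also signals a new referent).

a fragile harpsichord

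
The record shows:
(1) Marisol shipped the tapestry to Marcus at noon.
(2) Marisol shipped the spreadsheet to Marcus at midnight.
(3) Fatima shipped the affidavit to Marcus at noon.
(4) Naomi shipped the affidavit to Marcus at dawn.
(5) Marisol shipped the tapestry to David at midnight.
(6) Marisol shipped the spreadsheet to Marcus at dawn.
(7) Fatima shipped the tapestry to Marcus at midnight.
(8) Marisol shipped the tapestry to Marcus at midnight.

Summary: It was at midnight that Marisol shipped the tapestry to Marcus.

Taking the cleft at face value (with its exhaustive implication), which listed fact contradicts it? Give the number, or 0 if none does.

The cleft puts "at midnight" in focus and presupposes the open proposition with agent = Marisol, thing = the tapestry, recipient = Marcus.
Exhaustivity: at midnight is the only setting satisfying that background.
But fact (1) also has agent = Marisol, thing = the tapestry, recipient = Marcus, with setting = at noon — so the exhaustive reading fails.

1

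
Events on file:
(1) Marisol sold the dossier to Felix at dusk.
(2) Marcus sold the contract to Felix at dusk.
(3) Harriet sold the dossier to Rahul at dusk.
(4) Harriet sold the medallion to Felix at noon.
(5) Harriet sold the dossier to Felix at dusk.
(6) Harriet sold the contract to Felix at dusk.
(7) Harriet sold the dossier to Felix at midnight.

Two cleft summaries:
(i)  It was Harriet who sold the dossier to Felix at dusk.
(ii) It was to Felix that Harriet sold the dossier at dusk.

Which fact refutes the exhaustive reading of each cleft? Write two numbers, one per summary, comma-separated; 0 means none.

1, 3

(i): focus "Harriet". Looking for same thing, recipient, setting (the dossier / Felix / at dusk) with some other agent — fact (1) has Marisol there. Refuted.
(ii): focus "Felix". Looking for same agent, thing, setting (Harriet / the dossier / at dusk) with some other recipient — fact (3) has Rahul there. Refuted.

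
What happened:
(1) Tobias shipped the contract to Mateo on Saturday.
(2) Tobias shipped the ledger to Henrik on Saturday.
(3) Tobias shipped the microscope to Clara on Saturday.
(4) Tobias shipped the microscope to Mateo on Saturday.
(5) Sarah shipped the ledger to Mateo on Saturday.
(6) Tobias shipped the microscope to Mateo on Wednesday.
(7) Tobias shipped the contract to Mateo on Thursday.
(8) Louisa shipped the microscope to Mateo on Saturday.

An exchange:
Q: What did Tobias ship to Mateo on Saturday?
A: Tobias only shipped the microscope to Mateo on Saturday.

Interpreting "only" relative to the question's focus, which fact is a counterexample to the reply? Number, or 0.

1

Answering "What did ...?" puts focus on the thing — here, "the microscope".
"Only" then excludes alternative things while the background — Tobias as agent and Mateo as recipient and on Saturday as setting — is held fixed.
Fact (1) keeps Tobias as agent and Mateo as recipient and on Saturday as setting but has thing = the contract; that refutes the reply.
(Fact (6) would refute a reading with focus on the setting — but that is not what the question asks.)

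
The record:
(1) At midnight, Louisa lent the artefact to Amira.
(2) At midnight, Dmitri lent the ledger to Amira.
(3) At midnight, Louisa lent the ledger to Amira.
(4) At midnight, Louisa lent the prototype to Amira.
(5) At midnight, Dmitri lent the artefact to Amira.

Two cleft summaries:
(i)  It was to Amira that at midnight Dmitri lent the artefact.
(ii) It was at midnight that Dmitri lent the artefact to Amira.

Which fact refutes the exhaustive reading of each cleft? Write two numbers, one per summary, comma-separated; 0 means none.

Summary (i) focuses "Amira" (the recipient); background same agent, thing, setting (Dmitri / the artefact / at midnight). No fact matches that background with a different recipient, so 0.
Summary (ii) focuses "at midnight" (the setting); background same agent, thing, recipient (Dmitri / the artefact / Amira). No fact matches that background with a different setting, so 0.

0, 0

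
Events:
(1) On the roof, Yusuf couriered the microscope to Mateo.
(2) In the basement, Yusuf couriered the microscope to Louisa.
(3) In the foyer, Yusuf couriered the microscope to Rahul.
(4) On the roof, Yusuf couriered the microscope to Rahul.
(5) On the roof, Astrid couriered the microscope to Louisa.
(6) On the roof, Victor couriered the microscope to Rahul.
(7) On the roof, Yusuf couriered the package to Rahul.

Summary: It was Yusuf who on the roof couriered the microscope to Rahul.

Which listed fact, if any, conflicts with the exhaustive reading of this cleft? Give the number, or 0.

6

Focus of the cleft: "Yusuf" (the agent). Presupposed background: thing = the microscope, recipient = Rahul, setting = on the roof.
Exhaustivity: Yusuf is the only agent satisfying that background.
Fact (6) shares the background but with agent = Victor; exhaustivity is violated.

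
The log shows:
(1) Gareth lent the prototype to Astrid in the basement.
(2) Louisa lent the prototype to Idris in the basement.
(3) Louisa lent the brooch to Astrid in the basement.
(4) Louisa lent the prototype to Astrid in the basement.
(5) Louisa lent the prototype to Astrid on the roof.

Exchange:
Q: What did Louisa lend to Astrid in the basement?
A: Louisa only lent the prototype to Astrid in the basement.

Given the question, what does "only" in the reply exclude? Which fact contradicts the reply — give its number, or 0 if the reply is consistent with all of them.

Answering "What did ...?" puts focus on the thing — here, "the prototype".
So "only" ranges over things; the rest (agent = Louisa, recipient = Astrid, setting = in the basement) is presupposed.
Fact (3) shares the background with a different thing (the brooch) — counterexample.
(Fact (5) would refute a reading with focus on the setting — but that is not what the question asks.)

3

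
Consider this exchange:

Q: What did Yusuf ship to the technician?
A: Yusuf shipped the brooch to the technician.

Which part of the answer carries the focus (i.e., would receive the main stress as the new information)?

the brooch

The wh-word "what" asks about the direct object.
In the answer, "Yusuf" and "to the technician" are given — repeated from the question.
The constituent filling the direct object gap is "the brooch"; that is the focus and would carry nuclear stress.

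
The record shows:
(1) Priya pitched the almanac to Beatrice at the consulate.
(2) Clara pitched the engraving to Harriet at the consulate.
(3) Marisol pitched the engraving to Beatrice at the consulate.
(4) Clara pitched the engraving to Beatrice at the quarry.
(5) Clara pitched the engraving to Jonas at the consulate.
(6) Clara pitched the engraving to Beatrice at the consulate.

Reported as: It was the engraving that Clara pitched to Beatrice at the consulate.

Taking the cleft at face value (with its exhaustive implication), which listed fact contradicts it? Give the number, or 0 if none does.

0

Focus of the cleft: "the engraving" (the thing). Presupposed background: same agent, recipient, setting (Clara / Beatrice / at the consulate).
Exhaustivity: the engraving is the only thing satisfying that background.
Every other fact differs from the presupposition on some backgrounded slot, so none challenges the exhaustivity.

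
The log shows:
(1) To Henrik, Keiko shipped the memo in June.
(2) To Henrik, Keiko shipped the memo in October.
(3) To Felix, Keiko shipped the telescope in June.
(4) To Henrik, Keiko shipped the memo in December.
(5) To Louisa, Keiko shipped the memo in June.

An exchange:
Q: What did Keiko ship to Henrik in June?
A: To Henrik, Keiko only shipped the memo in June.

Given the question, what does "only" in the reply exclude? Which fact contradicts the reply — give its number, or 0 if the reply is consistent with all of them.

0

Answering "What did ...?" puts focus on the thing — here, "the memo".
"Only" then excludes alternative things while the background — agent = Keiko, recipient = Henrik, setting = in June — is held fixed.
No listed fact shares that background with another thing. Nothing contradicts the reply.
(Fact (5) would refute a reading with focus on the recipient — but that is not what the question asks.)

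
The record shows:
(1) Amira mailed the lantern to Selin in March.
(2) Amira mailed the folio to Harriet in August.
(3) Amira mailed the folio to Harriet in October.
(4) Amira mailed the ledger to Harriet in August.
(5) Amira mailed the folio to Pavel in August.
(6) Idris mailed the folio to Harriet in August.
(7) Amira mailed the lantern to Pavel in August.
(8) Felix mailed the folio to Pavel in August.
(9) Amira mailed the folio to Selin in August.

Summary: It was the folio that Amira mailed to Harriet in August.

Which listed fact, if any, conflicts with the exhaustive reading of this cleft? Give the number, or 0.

Focus of the cleft: "the folio" (the thing). Presupposed background: same agent, recipient, setting (Amira / Harriet / in August).
Exhaustivity: the folio is the only thing satisfying that background.
But fact (4) also has same agent, recipient, setting (Amira / Harriet / in August), with thing = the ledger — so the exhaustive reading fails.

4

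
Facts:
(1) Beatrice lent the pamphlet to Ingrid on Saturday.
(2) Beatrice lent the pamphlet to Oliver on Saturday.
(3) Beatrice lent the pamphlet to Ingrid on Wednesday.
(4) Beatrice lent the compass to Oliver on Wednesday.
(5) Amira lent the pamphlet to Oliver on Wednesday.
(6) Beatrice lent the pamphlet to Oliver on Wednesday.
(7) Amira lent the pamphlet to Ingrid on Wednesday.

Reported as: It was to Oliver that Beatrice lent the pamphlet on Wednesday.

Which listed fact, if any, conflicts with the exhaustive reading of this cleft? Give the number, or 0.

Focus of the cleft: "Oliver" (the recipient). Presupposed background: same agent, thing, setting (Beatrice / the pamphlet / on Wednesday).
The exhaustive reading says no other recipient fits that background.
But fact (3) also has same agent, thing, setting (Beatrice / the pamphlet / on Wednesday), with recipient = Ingrid — so the exhaustive reading fails.

3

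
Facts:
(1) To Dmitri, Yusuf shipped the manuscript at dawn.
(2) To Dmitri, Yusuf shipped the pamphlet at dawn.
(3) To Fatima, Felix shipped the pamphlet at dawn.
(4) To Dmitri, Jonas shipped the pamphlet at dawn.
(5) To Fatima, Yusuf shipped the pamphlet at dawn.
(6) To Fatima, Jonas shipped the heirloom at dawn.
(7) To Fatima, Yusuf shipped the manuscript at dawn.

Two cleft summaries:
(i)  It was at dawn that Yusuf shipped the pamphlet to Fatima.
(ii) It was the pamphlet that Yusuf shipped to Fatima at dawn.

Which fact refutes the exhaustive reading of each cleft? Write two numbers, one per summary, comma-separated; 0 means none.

0, 7

(i): focus "at dawn". No fact shares Yusuf as agent and the pamphlet as thing and Fatima as recipient with a different setting. 0.
(ii): focus "the pamphlet". Looking for Yusuf as agent and Fatima as recipient and at dawn as setting with some other thing — fact (7) has the manuscript there. Refuted.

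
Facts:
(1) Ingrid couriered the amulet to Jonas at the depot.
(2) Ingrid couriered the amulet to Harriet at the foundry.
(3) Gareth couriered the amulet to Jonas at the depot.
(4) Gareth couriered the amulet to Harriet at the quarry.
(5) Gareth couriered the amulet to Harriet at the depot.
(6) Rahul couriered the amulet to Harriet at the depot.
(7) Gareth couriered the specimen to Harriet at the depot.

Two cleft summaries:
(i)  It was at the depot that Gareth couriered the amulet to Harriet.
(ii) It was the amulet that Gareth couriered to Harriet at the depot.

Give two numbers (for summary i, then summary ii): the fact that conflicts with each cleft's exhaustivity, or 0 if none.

(i): focus "at the depot". Looking for same agent, thing, recipient (Gareth / the amulet / Harriet) with some other setting — fact (4) has at the quarry there. Refuted.
(ii): focus "the amulet". Looking for same agent, recipient, setting (Gareth / Harriet / at the depot) with some other thing — fact (7) has the specimen there. Refuted.

4, 7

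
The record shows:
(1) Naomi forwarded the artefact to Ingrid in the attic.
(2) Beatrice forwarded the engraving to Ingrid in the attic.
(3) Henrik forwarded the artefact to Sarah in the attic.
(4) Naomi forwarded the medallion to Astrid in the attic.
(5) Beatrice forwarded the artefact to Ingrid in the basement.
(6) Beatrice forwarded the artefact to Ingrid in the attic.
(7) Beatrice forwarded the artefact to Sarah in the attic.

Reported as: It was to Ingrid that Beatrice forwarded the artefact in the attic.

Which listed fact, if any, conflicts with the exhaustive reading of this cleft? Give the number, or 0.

The cleft puts "Ingrid" in focus and presupposes the open proposition with agent = Beatrice, thing = the artefact, setting = in the attic.
Exhaustivity: Ingrid is the only recipient satisfying that background.
But fact (7) also has agent = Beatrice, thing = the artefact, setting = in the attic, with recipient = Sarah — so the exhaustive reading fails.

7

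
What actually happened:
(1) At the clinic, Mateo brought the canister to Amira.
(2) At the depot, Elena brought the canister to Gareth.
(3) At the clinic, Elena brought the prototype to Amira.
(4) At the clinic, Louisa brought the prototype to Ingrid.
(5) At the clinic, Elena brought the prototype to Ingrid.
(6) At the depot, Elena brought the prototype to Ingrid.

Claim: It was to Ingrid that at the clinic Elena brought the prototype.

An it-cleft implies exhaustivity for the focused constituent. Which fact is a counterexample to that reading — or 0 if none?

3

Focus of the cleft: "Ingrid" (the recipient). Presupposed background: Elena as agent and the prototype as thing and at the clinic as setting.
The exhaustive reading says no other recipient fits that background.
Fact (3) shares the background but with recipient = Amira; exhaustivity is violated.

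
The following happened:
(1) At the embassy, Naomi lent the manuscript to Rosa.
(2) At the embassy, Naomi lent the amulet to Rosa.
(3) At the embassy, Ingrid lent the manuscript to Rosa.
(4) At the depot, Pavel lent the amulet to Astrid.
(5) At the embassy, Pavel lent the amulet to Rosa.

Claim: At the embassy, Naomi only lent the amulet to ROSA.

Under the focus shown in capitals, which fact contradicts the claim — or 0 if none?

Focus (in capitals) is "Rosa" — the recipient. "Only" excludes alternative recipients while holding fixed agent = Naomi, thing = the amulet, setting = at the embassy.
Every other fact changes something in the background, not just the recipient. Nothing refutes the claim.

0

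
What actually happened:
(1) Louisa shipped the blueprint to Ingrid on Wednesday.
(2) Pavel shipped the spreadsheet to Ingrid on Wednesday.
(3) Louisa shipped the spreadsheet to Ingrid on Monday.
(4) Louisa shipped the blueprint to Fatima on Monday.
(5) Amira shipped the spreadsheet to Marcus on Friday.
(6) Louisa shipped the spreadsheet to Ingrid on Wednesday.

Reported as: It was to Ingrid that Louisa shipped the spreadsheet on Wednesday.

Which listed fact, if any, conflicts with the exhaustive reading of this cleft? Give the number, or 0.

Focus of the cleft: "Ingrid" (the recipient). Presupposed background: same agent, thing, setting (Louisa / the spreadsheet / on Wednesday).
The exhaustive reading says no other recipient fits that background.
Every other fact differs from the presupposition on some backgrounded slot, so none challenges the exhaustivity.

0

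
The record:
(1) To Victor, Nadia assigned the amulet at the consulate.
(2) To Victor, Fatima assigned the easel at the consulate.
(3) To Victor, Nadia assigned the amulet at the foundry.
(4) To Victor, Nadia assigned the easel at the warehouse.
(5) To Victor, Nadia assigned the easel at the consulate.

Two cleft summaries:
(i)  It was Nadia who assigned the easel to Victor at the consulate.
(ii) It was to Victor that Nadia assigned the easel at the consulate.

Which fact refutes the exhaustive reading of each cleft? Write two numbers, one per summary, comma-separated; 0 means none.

(i): focus "Nadia". Looking for the easel as thing and Victor as recipient and at the consulate as setting with some other agent — fact (2) has Fatima there. Refuted.
(ii): focus "Victor". No fact shares Nadia as agent and the easel as thing and at the consulate as setting with a different recipient. 0.

2, 0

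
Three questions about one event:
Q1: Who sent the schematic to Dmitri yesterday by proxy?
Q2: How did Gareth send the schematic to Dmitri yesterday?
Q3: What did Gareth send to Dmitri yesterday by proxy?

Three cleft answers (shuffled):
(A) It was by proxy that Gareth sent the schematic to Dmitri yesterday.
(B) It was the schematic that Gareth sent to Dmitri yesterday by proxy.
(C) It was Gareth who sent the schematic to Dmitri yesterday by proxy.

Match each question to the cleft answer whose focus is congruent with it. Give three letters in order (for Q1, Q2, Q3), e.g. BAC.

Q1 asks about the subject (agent); cleft (C) focuses "Gareth", which is the subject (agent) — so Q1 → C.
Q2 asks about the manner; cleft (A) focuses "by proxy", which is the manner — so Q2 → A.
Q3 asks about the direct object; cleft (B) focuses "the schematic", which is the direct object — so Q3 → B.
Mapping: Q1→C, Q2→A, Q3→B.

CAB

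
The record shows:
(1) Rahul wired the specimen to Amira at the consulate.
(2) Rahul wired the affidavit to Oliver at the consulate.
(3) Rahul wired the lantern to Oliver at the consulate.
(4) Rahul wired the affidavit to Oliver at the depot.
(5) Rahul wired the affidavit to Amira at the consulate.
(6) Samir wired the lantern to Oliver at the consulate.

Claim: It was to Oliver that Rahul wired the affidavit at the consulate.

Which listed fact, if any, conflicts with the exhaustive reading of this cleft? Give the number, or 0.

Focus of the cleft: "Oliver" (the recipient). Presupposed background: same agent, thing, setting (Rahul / the affidavit / at the consulate).
Exhaustivity: Oliver is the only recipient satisfying that background.
Fact (5) shares the background but with recipient = Amira; exhaustivity is violated.

5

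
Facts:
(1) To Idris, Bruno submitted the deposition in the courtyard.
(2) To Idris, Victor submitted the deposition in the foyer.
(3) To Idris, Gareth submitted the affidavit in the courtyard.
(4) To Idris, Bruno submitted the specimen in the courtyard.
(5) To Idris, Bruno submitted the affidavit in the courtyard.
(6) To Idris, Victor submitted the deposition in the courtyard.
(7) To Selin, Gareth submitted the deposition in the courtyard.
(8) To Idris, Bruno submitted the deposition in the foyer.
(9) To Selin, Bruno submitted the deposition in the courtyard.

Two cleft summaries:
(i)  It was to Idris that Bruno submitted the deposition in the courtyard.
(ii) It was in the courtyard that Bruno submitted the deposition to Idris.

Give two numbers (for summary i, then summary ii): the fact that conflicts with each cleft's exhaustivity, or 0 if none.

9, 8

(i): focus "Idris". Looking for Bruno as agent and the deposition as thing and in the courtyard as setting with some other recipient — fact (9) has Selin there. Refuted.
(ii): focus "in the courtyard". Looking for Bruno as agent and the deposition as thing and Idris as recipient with some other setting — fact (8) has in the foyer there. Refuted.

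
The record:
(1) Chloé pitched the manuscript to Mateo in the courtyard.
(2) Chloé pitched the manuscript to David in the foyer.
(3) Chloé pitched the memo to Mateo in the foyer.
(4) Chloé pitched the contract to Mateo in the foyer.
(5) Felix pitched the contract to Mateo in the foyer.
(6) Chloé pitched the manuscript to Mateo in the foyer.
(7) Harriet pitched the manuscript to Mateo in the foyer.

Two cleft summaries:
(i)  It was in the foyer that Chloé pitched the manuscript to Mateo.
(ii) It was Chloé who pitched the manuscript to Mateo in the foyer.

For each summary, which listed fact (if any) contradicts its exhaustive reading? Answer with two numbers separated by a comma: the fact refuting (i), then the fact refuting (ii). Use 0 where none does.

1, 7

(i): focus "in the foyer". Looking for same agent, thing, recipient (Chloé / the manuscript / Mateo) with some other setting — fact (1) has in the courtyard there. Refuted.
(ii): focus "Chloé". Looking for same thing, recipient, setting (the manuscript / Mateo / in the foyer) with some other agent — fact (7) has Harriet there. Refuted.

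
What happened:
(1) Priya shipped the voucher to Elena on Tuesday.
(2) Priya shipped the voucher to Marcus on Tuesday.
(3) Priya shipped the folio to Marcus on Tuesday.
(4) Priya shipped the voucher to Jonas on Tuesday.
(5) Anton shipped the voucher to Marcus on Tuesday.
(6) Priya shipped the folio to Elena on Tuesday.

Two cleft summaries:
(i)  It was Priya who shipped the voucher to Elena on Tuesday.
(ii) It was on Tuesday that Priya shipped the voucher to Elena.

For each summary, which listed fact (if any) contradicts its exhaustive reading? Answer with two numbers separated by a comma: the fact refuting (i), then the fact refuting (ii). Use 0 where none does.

(i): focus "Priya". No fact shares same thing, recipient, setting (the voucher / Elena / on Tuesday) with a different agent. 0.
(ii): focus "on Tuesday". No fact shares same agent, thing, recipient (Priya / the voucher / Elena) with a different setting. 0.

0, 0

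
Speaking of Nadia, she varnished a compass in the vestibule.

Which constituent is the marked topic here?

The construction explicitly marks "Nadia" as what the sentence is about — the topic.
The remainder of the clause is the comment (what is said about the topic).

Nadia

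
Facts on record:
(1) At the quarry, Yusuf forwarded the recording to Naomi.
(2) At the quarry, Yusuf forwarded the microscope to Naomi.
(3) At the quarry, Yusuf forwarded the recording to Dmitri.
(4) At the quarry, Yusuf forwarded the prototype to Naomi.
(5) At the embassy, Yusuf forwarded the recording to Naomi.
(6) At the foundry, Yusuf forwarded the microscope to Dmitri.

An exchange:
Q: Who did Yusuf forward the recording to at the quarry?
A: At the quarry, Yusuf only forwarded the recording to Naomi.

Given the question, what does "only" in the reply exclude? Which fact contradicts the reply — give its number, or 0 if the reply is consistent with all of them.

3

Answering "Who did ... to ...?" puts focus on the recipient — here, "Naomi".
"Only" then excludes alternative recipients while the background — same agent, thing, setting (Yusuf / the recording / at the quarry) — is held fixed.
Fact (3) keeps same agent, thing, setting (Yusuf / the recording / at the quarry) but has recipient = Dmitri; that refutes the reply.
(Fact (2) would refute a reading with focus on the thing — but that is not what the question asks.)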